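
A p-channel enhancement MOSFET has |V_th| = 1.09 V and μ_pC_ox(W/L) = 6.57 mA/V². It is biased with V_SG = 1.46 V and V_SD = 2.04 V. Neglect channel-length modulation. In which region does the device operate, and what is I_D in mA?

Saturation; I_D = 0.450 mA

V_ov = V_SG − |V_th| = 1.46 − 1.09 = 0.37 V.
Since V_SD = 2.04 V ≥ V_ov = 0.37 V, the device is in saturation.
I_D = ½ k_p V_ov² = 0.5 × 6.57 × 0.37² = 0.45 mA.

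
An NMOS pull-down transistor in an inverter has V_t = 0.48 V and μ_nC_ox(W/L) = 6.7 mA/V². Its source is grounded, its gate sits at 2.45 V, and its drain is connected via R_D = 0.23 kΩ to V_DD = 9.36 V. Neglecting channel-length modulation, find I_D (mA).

I_D = 13.0 mA

V_GS = V_G = 2.45 V, so V_ov = 2.45 − 0.48 = 1.97 V.
Assume saturation: I_D = ½ k_n V_ov² = 0.5 × 6.7 × 1.97² = 13 mA, giving V_DS = V_DD − I_D R_D = 9.36 − 13 × 0.23 = 6.37 V.
V_DS = 6.37 V ≥ V_ov = 1.97 V, confirming saturation.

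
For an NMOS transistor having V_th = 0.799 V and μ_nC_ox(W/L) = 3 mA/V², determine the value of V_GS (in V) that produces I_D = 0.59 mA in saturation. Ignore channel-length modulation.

In saturation I_D = ½ k_n (V_GS − V_th)², so V_GS − V_th = √(2 I_D / k_n) = √(2 × 0.59 / 3) = 0.627 V.
V_GS = 0.799 + 0.627 = 1.43 V.

V_GS = 1.43 V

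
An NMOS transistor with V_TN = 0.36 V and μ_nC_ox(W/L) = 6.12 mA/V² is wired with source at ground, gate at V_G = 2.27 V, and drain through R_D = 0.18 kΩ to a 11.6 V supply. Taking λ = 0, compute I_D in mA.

V_GS = V_G = 2.27 V, so V_ov = 2.27 − 0.36 = 1.91 V.
Assume saturation: I_D = ½ k_n V_ov² = 0.5 × 6.12 × 1.91² = 11.2 mA, giving V_DS = V_DD − I_D R_D = 11.6 − 11.2 × 0.18 = 9.59 V.
V_DS = 9.59 V ≥ V_ov = 1.91 V, confirming saturation.

I_D = 11.2 mA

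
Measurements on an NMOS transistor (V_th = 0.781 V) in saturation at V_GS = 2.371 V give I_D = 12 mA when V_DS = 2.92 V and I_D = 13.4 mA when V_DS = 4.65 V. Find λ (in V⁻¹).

λ = 0.0840 V⁻¹

With V_GS fixed, I_D ∝ (1 + λ V_DS) in saturation, so I_D2/I_D1 = (1 + λ V_DS2)/(1 + λ V_DS1).
13.4/12 = 1.117 = (1 + 4.65 λ)/(1 + 2.92 λ).
Solving: λ (I_D1 V_DS2 − I_D2 V_DS1) = I_D2 − I_D1, so λ = (13.4 − 12) / (12 × 4.65 − 13.4 × 2.92) = 1.4 / 16.7 = 0.084 V⁻¹.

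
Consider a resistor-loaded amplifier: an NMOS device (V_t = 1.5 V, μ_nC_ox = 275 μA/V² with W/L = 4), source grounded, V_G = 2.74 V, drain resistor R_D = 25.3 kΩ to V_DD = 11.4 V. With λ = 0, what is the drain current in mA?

V_GS = V_G = 2.74 V, so V_ov = 2.74 − 1.5 = 1.24 V.
k_n = μ_nC_ox · (W/L) = 1.1 mA/V².
Assume saturation: I_D = ½ k_n V_ov² = 0.5 × 1.1 × 1.24² = 0.846 mA, giving V_DS = V_DD − I_D R_D = 11.4 − 0.846 × 25.3 = -10 V.
But -10 V < V_ov = 1.24 V, so the device is actually in triode.
In triode I_D = k_n[V_ov V_DS − ½ V_DS²] and I_D = (V_DD − V_DS)/R_D. Equating: 13.9 V_DS² − 35.51 V_DS + 11.4 = 0, giving V_DS = 0.377 V (the root below V_ov).
I_D = (11.4 − 0.377) / 25.3 = 0.436 mA.

I_D = 0.436 mA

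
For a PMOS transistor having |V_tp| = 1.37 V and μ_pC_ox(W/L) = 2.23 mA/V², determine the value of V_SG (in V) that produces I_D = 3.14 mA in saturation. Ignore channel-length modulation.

V_SG = 3.05 V

In saturation I_D = ½ k_p (V_SG − |V_tp|)², so V_SG − |V_tp| = √(2 I_D / k_p) = √(2 × 3.14 / 2.23) = 1.68 V.
V_SG = 1.37 + 1.68 = 3.05 V.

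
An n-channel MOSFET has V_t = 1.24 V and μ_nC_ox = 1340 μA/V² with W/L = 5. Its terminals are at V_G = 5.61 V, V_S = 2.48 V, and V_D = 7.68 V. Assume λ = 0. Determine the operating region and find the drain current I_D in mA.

V_GS = V_G − V_S = 5.61 − 2.48 = 3.13 V; V_DS = V_D − V_S = 7.68 − 2.48 = 5.2 V.
k_n = μ_nC_ox · (W/L) = 6.7 mA/V².
V_ov = V_GS − V_t = 3.13 − 1.24 = 1.89 V.
Since V_DS = 5.2 V ≥ V_ov = 1.89 V, the device is in saturation.
I_D = ½ k_n V_ov² = 0.5 × 6.7 × 1.89² = 12 mA.

Saturation; I_D = 12.0 mA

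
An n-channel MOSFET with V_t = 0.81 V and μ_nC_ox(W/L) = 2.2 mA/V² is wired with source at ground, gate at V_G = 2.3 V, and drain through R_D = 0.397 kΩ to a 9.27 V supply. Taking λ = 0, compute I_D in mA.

I_D = 2.44 mA

V_GS = V_G = 2.3 V, so V_ov = 2.3 − 0.81 = 1.49 V.
Assume saturation: I_D = ½ k_n V_ov² = 0.5 × 2.2 × 1.49² = 2.44 mA, giving V_DS = V_DD − I_D R_D = 9.27 − 2.44 × 0.397 = 8.3 V.
V_DS = 8.3 V ≥ V_ov = 1.49 V, confirming saturation.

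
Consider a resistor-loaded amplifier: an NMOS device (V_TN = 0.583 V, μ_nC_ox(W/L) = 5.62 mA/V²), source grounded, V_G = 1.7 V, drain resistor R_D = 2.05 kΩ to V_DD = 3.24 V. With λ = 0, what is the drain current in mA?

V_GS = V_G = 1.7 V, so V_ov = 1.7 − 0.583 = 1.12 V.
Assume saturation: I_D = ½ k_n V_ov² = 0.5 × 5.62 × 1.12² = 3.51 mA, giving V_DS = V_DD − I_D R_D = 3.24 − 3.51 × 2.05 = -3.95 V.
But -3.95 V < V_ov = 1.12 V, so the device is actually in triode.
In triode I_D = k_n[V_ov V_DS − ½ V_DS²] and I_D = (V_DD − V_DS)/R_D. Equating: 5.76 V_DS² − 13.87 V_DS + 3.24 = 0, giving V_DS = 0.262 V (the root below V_ov).
I_D = (3.24 − 0.262) / 2.05 = 1.45 mA.

I_D = 1.45 mA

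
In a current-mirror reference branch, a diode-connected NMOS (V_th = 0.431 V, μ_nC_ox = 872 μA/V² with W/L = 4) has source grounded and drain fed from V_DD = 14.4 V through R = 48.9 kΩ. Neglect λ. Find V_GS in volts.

With gate tied to drain, V_GS = V_DS ≥ V_GS − V_th, so the device is in saturation.
k_n = μ_nC_ox · (W/L) = 3.488 mA/V².
KCL at the drain: ½ k_n (V_GS − V_th)² = (V_DD − V_GS)/R.
Let x = V_GS − 0.431. Then 85.3 x² + x − 13.97 = 0, giving x = 0.399 V (positive root), so V_GS = 0.83 V.
I_D = (V_DD − V_GS)/R = (14.4 − 0.83) / 48.9 = 0.278 mA.

V_GS = 0.830 V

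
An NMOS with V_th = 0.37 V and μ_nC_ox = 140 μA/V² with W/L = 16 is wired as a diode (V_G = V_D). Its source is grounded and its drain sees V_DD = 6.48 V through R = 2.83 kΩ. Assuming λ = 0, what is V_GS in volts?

With gate tied to drain, V_GS = V_DS ≥ V_GS − V_th, so the device is in saturation.
k_n = μ_nC_ox · (W/L) = 2.24 mA/V².
KCL at the drain: ½ k_n (V_GS − V_th)² = (V_DD − V_GS)/R.
Let x = V_GS − 0.37. Then 3.17 x² + x − 6.11 = 0, giving x = 1.24 V (positive root), so V_GS = 1.61 V.
I_D = (V_DD − V_GS)/R = (6.48 − 1.61) / 2.83 = 1.72 mA.

V_GS = 1.61 V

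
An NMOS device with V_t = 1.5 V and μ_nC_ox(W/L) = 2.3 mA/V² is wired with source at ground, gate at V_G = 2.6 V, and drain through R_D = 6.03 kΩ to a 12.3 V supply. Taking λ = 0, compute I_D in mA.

V_GS = V_G = 2.6 V, so V_ov = 2.6 − 1.5 = 1.1 V.
Assume saturation: I_D = ½ k_n V_ov² = 0.5 × 2.3 × 1.1² = 1.39 mA, giving V_DS = V_DD − I_D R_D = 12.3 − 1.39 × 6.03 = 3.91 V.
V_DS = 3.91 V ≥ V_ov = 1.1 V, confirming saturation.

I_D = 1.39 mA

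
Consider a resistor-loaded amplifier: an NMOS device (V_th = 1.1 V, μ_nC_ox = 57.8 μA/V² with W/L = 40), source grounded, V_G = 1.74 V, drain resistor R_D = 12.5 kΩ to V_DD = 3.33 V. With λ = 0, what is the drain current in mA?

V_GS = V_G = 1.74 V, so V_ov = 1.74 − 1.1 = 0.64 V.
k_n = μ_nC_ox · (W/L) = 2.312 mA/V².
Assume saturation: I_D = ½ k_n V_ov² = 0.5 × 2.312 × 0.64² = 0.473 mA, giving V_DS = V_DD − I_D R_D = 3.33 − 0.473 × 12.5 = -2.59 V.
But -2.59 V < V_ov = 0.64 V, so the device is actually in triode.
In triode I_D = k_n[V_ov V_DS − ½ V_DS²] and I_D = (V_DD − V_DS)/R_D. Equating: 14.4 V_DS² − 19.5 V_DS + 3.33 = 0, giving V_DS = 0.201 V (the root below V_ov).
I_D = (3.33 − 0.201) / 12.5 = 0.25 mA.

I_D = 0.250 mA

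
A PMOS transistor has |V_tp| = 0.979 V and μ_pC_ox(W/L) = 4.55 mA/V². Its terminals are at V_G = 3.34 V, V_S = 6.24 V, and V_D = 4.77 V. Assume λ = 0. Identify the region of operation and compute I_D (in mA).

Triode; I_D = 7.93 mA

V_SG = V_S − V_G = 6.24 − 3.34 = 2.9 V; V_SD = V_S − V_D = 6.24 − 4.77 = 1.47 V.
V_ov = V_SG − |V_tp| = 2.9 − 0.979 = 1.92 V.
Since V_SD = 1.47 V < V_ov = 1.92 V, the device is in the triode region.
I_D = k_p [V_ov · V_SD − ½ V_SD²] = 4.55 × [1.92 × 1.47 − 0.5 × 1.47²] = 7.93 mA.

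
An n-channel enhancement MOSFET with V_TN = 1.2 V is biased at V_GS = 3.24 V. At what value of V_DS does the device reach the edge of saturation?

The boundary between triode and saturation is V_DS = V_GS − V_TN = V_ov.
V_ov = 3.24 − 1.2 = 2.04 V.

V_DS,sat = 2.04 V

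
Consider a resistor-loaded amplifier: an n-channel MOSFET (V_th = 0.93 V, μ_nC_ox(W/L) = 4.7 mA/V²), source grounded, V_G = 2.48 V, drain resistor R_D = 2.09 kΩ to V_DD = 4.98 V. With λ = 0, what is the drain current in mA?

V_GS = V_G = 2.48 V, so V_ov = 2.48 − 0.93 = 1.55 V.
Assume saturation: I_D = ½ k_n V_ov² = 0.5 × 4.7 × 1.55² = 5.65 mA, giving V_DS = V_DD − I_D R_D = 4.98 − 5.65 × 2.09 = -6.82 V.
But -6.82 V < V_ov = 1.55 V, so the device is actually in triode.
In triode I_D = k_n[V_ov V_DS − ½ V_DS²] and I_D = (V_DD − V_DS)/R_D. Equating: 4.91 V_DS² − 16.23 V_DS + 4.98 = 0, giving V_DS = 0.342 V (the root below V_ov).
I_D = (4.98 − 0.342) / 2.09 = 2.22 mA.

I_D = 2.22 mA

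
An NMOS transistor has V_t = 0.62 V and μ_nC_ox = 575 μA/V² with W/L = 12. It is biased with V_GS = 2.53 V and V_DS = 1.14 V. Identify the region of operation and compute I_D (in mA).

k_n = μ_nC_ox · (W/L) = 6.9 mA/V².
V_ov = V_GS − V_t = 2.53 − 0.62 = 1.91 V.
Since V_DS = 1.14 V < V_ov = 1.91 V, the device is in the triode region.
I_D = k_n [V_ov · V_DS − ½ V_DS²] = 6.9 × [1.91 × 1.14 − 0.5 × 1.14²] = 10.5 mA.

Triode; I_D = 10.5 mA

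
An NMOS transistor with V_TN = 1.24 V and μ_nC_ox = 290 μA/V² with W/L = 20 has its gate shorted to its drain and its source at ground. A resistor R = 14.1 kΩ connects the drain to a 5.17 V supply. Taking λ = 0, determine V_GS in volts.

With gate tied to drain, V_GS = V_DS ≥ V_GS − V_TN, so the device is in saturation.
k_n = μ_nC_ox · (W/L) = 5.8 mA/V².
KCL at the drain: ½ k_n (V_GS − V_TN)² = (V_DD − V_GS)/R.
Let x = V_GS − 1.24. Then 40.9 x² + x − 3.93 = 0, giving x = 0.298 V (positive root), so V_GS = 1.54 V.
I_D = (V_DD − V_GS)/R = (5.17 − 1.54) / 14.1 = 0.258 mA.

V_GS = 1.54 V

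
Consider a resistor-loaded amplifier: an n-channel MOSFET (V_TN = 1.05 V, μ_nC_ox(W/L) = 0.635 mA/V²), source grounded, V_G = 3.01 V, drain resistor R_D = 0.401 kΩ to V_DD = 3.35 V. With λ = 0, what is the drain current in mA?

V_GS = V_G = 3.01 V, so V_ov = 3.01 − 1.05 = 1.96 V.
Assume saturation: I_D = ½ k_n V_ov² = 0.5 × 0.635 × 1.96² = 1.22 mA, giving V_DS = V_DD − I_D R_D = 3.35 − 1.22 × 0.401 = 2.86 V.
V_DS = 2.86 V ≥ V_ov = 1.96 V, confirming saturation.

I_D = 1.22 mA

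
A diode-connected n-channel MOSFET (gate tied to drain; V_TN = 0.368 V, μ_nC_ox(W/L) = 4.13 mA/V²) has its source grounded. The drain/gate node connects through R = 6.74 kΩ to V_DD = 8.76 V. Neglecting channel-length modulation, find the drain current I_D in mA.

I_D = 1.14 mA

With gate tied to drain, V_GS = V_DS ≥ V_GS − V_TN, so the device is in saturation.
KCL at the drain: ½ k_n (V_GS − V_TN)² = (V_DD − V_GS)/R.
Let x = V_GS − 0.368. Then 13.9 x² + x − 8.392 = 0, giving x = 0.741 V (positive root), so V_GS = 1.11 V.
I_D = (V_DD − V_GS)/R = (8.76 − 1.11) / 6.74 = 1.14 mA.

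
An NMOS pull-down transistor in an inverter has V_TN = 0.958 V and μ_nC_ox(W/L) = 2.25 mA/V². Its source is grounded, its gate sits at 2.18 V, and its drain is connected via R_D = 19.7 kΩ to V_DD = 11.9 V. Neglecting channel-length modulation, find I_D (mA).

I_D = 0.592 mA

V_GS = V_G = 2.18 V, so V_ov = 2.18 − 0.958 = 1.22 V.
Assume saturation: I_D = ½ k_n V_ov² = 0.5 × 2.25 × 1.22² = 1.68 mA, giving V_DS = V_DD − I_D R_D = 11.9 − 1.68 × 19.7 = -21.2 V.
But -21.2 V < V_ov = 1.22 V, so the device is actually in triode.
In triode I_D = k_n[V_ov V_DS − ½ V_DS²] and I_D = (V_DD − V_DS)/R_D. Equating: 22.2 V_DS² − 55.17 V_DS + 11.9 = 0, giving V_DS = 0.239 V (the root below V_ov).
I_D = (11.9 − 0.239) / 19.7 = 0.592 mA.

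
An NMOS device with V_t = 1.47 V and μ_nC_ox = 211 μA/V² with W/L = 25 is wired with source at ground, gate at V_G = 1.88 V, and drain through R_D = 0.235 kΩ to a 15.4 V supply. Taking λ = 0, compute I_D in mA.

I_D = 0.443 mA

V_GS = V_G = 1.88 V, so V_ov = 1.88 − 1.47 = 0.41 V.
k_n = μ_nC_ox · (W/L) = 5.275 mA/V².
Assume saturation: I_D = ½ k_n V_ov² = 0.5 × 5.275 × 0.41² = 0.443 mA, giving V_DS = V_DD − I_D R_D = 15.4 − 0.443 × 0.235 = 15.3 V.
V_DS = 15.3 V ≥ V_ov = 0.41 V, confirming saturation.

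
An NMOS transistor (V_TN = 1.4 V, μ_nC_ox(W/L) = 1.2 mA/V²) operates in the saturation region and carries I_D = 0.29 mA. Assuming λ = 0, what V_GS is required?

V_GS = 2.10 V

In saturation I_D = ½ k_n (V_GS − V_TN)², so V_GS − V_TN = √(2 I_D / k_n) = √(2 × 0.29 / 1.2) = 0.695 V.
V_GS = 1.4 + 0.695 = 2.1 V.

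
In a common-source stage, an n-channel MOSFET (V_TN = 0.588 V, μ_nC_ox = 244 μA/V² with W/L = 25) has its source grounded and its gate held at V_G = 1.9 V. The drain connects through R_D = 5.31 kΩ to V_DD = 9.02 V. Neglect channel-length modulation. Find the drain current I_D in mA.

V_GS = V_G = 1.9 V, so V_ov = 1.9 − 0.588 = 1.31 V.
k_n = μ_nC_ox · (W/L) = 6.1 mA/V².
Assume saturation: I_D = ½ k_n V_ov² = 0.5 × 6.1 × 1.31² = 5.25 mA, giving V_DS = V_DD − I_D R_D = 9.02 − 5.25 × 5.31 = -18.9 V.
But -18.9 V < V_ov = 1.31 V, so the device is actually in triode.
In triode I_D = k_n[V_ov V_DS − ½ V_DS²] and I_D = (V_DD − V_DS)/R_D. Equating: 16.2 V_DS² − 43.5 V_DS + 9.02 = 0, giving V_DS = 0.226 V (the root below V_ov).
I_D = (9.02 − 0.226) / 5.31 = 1.66 mA.

I_D = 1.66 mA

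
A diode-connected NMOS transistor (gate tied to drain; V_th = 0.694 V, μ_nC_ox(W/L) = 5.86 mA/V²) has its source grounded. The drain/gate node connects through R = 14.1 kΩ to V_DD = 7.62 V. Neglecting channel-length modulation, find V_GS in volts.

With gate tied to drain, V_GS = V_DS ≥ V_GS − V_th, so the device is in saturation.
KCL at the drain: ½ k_n (V_GS − V_th)² = (V_DD − V_GS)/R.
Let x = V_GS − 0.694. Then 41.3 x² + x − 6.926 = 0, giving x = 0.398 V (positive root), so V_GS = 1.09 V.
I_D = (V_DD − V_GS)/R = (7.62 − 1.09) / 14.1 = 0.463 mA.

V_GS = 1.09 V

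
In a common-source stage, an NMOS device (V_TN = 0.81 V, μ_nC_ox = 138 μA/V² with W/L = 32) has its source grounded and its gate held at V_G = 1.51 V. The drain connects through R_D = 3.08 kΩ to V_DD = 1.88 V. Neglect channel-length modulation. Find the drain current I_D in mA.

I_D = 0.543 mA

V_GS = V_G = 1.51 V, so V_ov = 1.51 − 0.81 = 0.7 V.
k_n = μ_nC_ox · (W/L) = 4.416 mA/V².
Assume saturation: I_D = ½ k_n V_ov² = 0.5 × 4.416 × 0.7² = 1.08 mA, giving V_DS = V_DD − I_D R_D = 1.88 − 1.08 × 3.08 = -1.45 V.
But -1.45 V < V_ov = 0.7 V, so the device is actually in triode.
In triode I_D = k_n[V_ov V_DS − ½ V_DS²] and I_D = (V_DD − V_DS)/R_D. Equating: 6.8 V_DS² − 10.52 V_DS + 1.88 = 0, giving V_DS = 0.206 V (the root below V_ov).
I_D = (1.88 − 0.206) / 3.08 = 0.543 mA.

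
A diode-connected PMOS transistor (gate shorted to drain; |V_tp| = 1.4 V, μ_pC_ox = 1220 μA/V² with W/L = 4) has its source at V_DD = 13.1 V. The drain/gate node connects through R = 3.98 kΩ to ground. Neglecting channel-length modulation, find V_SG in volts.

With gate tied to drain, V_SG = V_SD ≥ V_SG − |V_tp|, so the device is in saturation.
k_p = μ_pC_ox · (W/L) = 4.88 mA/V².
KCL at the drain: ½ k_p (V_SG − |V_tp|)² = (V_DD − V_SG)/R.
Let x = V_SG − 1.4. Then 9.71 x² + x − 11.7 = 0, giving x = 1.05 V (positive root), so V_SG = 2.45 V.
I_D = (V_DD − V_SG)/R = (13.1 − 2.45) / 3.98 = 2.68 mA.

V_SG = 2.45 V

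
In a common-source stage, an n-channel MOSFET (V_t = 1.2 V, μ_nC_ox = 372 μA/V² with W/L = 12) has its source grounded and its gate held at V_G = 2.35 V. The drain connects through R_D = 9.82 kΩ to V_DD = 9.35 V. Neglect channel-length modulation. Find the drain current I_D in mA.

V_GS = V_G = 2.35 V, so V_ov = 2.35 − 1.2 = 1.15 V.
k_n = μ_nC_ox · (W/L) = 4.464 mA/V².
Assume saturation: I_D = ½ k_n V_ov² = 0.5 × 4.464 × 1.15² = 2.95 mA, giving V_DS = V_DD − I_D R_D = 9.35 − 2.95 × 9.82 = -19.6 V.
But -19.6 V < V_ov = 1.15 V, so the device is actually in triode.
In triode I_D = k_n[V_ov V_DS − ½ V_DS²] and I_D = (V_DD − V_DS)/R_D. Equating: 21.9 V_DS² − 51.41 V_DS + 9.35 = 0, giving V_DS = 0.199 V (the root below V_ov).
I_D = (9.35 − 0.199) / 9.82 = 0.932 mA.

I_D = 0.932 mA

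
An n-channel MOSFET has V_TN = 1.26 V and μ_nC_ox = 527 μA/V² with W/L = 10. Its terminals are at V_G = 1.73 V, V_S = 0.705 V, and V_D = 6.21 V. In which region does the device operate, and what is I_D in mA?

V_GS = V_G − V_S = 1.73 − 0.705 = 1.02 V; V_DS = V_D − V_S = 6.21 − 0.705 = 5.5 V.
V_GS = 1.02 V < V_TN = 1.26 V, so the transistor is in cutoff.

Cutoff; I_D = 0 mA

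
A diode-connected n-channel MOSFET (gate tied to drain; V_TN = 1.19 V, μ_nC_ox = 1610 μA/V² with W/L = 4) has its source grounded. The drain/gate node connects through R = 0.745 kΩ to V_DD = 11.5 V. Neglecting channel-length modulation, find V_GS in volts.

With gate tied to drain, V_GS = V_DS ≥ V_GS − V_TN, so the device is in saturation.
k_n = μ_nC_ox · (W/L) = 6.44 mA/V².
KCL at the drain: ½ k_n (V_GS − V_TN)² = (V_DD − V_GS)/R.
Let x = V_GS − 1.19. Then 2.4 x² + x − 10.31 = 0, giving x = 1.88 V (positive root), so V_GS = 3.07 V.
I_D = (V_DD − V_GS)/R = (11.5 − 3.07) / 0.745 = 11.3 mA.

V_GS = 3.07 V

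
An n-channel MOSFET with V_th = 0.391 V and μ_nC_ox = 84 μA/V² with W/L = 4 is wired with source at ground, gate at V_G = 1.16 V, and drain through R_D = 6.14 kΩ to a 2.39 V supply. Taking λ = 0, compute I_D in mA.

I_D = 0.0993 mA

V_GS = V_G = 1.16 V, so V_ov = 1.16 − 0.391 = 0.769 V.
k_n = μ_nC_ox · (W/L) = 0.336 mA/V².
Assume saturation: I_D = ½ k_n V_ov² = 0.5 × 0.336 × 0.769² = 0.0993 mA, giving V_DS = V_DD − I_D R_D = 2.39 − 0.0993 × 6.14 = 1.78 V.
V_DS = 1.78 V ≥ V_ov = 0.769 V, confirming saturation.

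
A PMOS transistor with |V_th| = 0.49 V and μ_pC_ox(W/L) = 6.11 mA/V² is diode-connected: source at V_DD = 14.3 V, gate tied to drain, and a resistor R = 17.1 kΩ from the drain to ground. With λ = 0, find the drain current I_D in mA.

I_D = 0.778 mA

With gate tied to drain, V_SG = V_SD ≥ V_SG − |V_th|, so the device is in saturation.
KCL at the drain: ½ k_p (V_SG − |V_th|)² = (V_DD − V_SG)/R.
Let x = V_SG − 0.49. Then 52.2 x² + x − 13.81 = 0, giving x = 0.505 V (positive root), so V_SG = 0.995 V.
I_D = (V_DD − V_SG)/R = (14.3 − 0.995) / 17.1 = 0.778 mA.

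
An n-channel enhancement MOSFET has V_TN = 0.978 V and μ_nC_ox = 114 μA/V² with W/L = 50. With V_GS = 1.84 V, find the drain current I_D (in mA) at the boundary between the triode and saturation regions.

I_D = 2.12 mA

At the boundary V_DS = V_ov = V_GS − V_TN = 1.84 − 0.978 = 0.862 V.
k_n = μ_nC_ox · (W/L) = 5.7 mA/V².
I_D = ½ k_n V_ov² = 0.5 × 5.7 × 0.862² = 2.12 mA.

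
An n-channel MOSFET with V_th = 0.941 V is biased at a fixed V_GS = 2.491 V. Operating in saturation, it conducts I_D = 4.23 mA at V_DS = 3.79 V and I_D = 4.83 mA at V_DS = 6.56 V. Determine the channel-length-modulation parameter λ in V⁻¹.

λ = 0.0635 V⁻¹

With V_GS fixed, I_D ∝ (1 + λ V_DS) in saturation, so I_D2/I_D1 = (1 + λ V_DS2)/(1 + λ V_DS1).
4.83/4.23 = 1.142 = (1 + 6.56 λ)/(1 + 3.79 λ).
Solving: λ (I_D1 V_DS2 − I_D2 V_DS1) = I_D2 − I_D1, so λ = (4.83 − 4.23) / (4.23 × 6.56 − 4.83 × 3.79) = 0.6 / 9.44 = 0.0635 V⁻¹.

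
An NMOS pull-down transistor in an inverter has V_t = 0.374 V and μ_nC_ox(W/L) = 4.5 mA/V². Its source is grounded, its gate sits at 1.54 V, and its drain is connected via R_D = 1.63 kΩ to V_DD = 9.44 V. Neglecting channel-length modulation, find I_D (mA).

V_GS = V_G = 1.54 V, so V_ov = 1.54 − 0.374 = 1.17 V.
Assume saturation: I_D = ½ k_n V_ov² = 0.5 × 4.5 × 1.17² = 3.06 mA, giving V_DS = V_DD − I_D R_D = 9.44 − 3.06 × 1.63 = 4.45 V.
V_DS = 4.45 V ≥ V_ov = 1.17 V, confirming saturation.

I_D = 3.06 mA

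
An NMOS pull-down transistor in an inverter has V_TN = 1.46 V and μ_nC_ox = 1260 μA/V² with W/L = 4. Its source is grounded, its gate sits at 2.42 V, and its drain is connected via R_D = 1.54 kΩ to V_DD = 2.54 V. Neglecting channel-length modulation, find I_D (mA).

V_GS = V_G = 2.42 V, so V_ov = 2.42 − 1.46 = 0.96 V.
k_n = μ_nC_ox · (W/L) = 5.04 mA/V².
Assume saturation: I_D = ½ k_n V_ov² = 0.5 × 5.04 × 0.96² = 2.32 mA, giving V_DS = V_DD − I_D R_D = 2.54 − 2.32 × 1.54 = -1.04 V.
But -1.04 V < V_ov = 0.96 V, so the device is actually in triode.
In triode I_D = k_n[V_ov V_DS − ½ V_DS²] and I_D = (V_DD − V_DS)/R_D. Equating: 3.88 V_DS² − 8.451 V_DS + 2.54 = 0, giving V_DS = 0.36 V (the root below V_ov).
I_D = (2.54 − 0.36) / 1.54 = 1.42 mA.

I_D = 1.42 mA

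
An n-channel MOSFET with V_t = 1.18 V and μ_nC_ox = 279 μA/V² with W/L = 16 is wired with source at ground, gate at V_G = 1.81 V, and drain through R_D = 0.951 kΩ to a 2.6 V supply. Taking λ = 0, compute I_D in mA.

V_GS = V_G = 1.81 V, so V_ov = 1.81 − 1.18 = 0.63 V.
k_n = μ_nC_ox · (W/L) = 4.464 mA/V².
Assume saturation: I_D = ½ k_n V_ov² = 0.5 × 4.464 × 0.63² = 0.886 mA, giving V_DS = V_DD − I_D R_D = 2.6 − 0.886 × 0.951 = 1.76 V.
V_DS = 1.76 V ≥ V_ov = 0.63 V, confirming saturation.

I_D = 0.886 mA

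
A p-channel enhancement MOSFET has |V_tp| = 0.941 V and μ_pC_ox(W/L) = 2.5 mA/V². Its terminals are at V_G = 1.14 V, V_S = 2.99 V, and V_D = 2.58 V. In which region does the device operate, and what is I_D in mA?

Triode; I_D = 0.722 mA

V_SG = V_S − V_G = 2.99 − 1.14 = 1.85 V; V_SD = V_S − V_D = 2.99 − 2.58 = 0.41 V.
V_ov = V_SG − |V_tp| = 1.85 − 0.941 = 0.909 V.
Since V_SD = 0.41 V < V_ov = 0.909 V, the device is in the triode region.
I_D = k_p [V_ov · V_SD − ½ V_SD²] = 2.5 × [0.909 × 0.41 − 0.5 × 0.41²] = 0.722 mA.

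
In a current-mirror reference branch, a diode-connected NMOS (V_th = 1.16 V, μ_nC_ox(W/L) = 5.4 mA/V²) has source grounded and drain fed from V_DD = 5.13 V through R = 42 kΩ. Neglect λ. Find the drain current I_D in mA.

With gate tied to drain, V_GS = V_DS ≥ V_GS − V_th, so the device is in saturation.
KCL at the drain: ½ k_n (V_GS − V_th)² = (V_DD − V_GS)/R.
Let x = V_GS − 1.16. Then 113 x² + x − 3.97 = 0, giving x = 0.183 V (positive root), so V_GS = 1.34 V.
I_D = (V_DD − V_GS)/R = (5.13 − 1.34) / 42 = 0.0902 mA.

I_D = 0.0902 mA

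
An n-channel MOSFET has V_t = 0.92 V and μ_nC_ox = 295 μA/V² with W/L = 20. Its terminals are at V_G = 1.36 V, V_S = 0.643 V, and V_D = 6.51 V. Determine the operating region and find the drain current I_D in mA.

Cutoff; I_D = 0 mA

V_GS = V_G − V_S = 1.36 − 0.643 = 0.717 V; V_DS = V_D − V_S = 6.51 − 0.643 = 5.87 V.
V_GS = 0.717 V < V_t = 0.92 V, so the transistor is in cutoff.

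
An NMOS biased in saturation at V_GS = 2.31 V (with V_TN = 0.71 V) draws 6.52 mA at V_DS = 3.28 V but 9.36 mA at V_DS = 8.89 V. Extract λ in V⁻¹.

λ = 0.104 V⁻¹

With V_GS fixed, I_D ∝ (1 + λ V_DS) in saturation, so I_D2/I_D1 = (1 + λ V_DS2)/(1 + λ V_DS1).
9.36/6.52 = 1.436 = (1 + 8.89 λ)/(1 + 3.28 λ).
Solving: λ (I_D1 V_DS2 − I_D2 V_DS1) = I_D2 − I_D1, so λ = (9.36 − 6.52) / (6.52 × 8.89 − 9.36 × 3.28) = 2.84 / 27.3 = 0.104 V⁻¹.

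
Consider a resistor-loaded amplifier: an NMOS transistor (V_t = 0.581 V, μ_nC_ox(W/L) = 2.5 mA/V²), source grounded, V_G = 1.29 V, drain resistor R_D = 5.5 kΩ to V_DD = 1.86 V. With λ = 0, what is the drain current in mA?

V_GS = V_G = 1.29 V, so V_ov = 1.29 − 0.581 = 0.709 V.
Assume saturation: I_D = ½ k_n V_ov² = 0.5 × 2.5 × 0.709² = 0.628 mA, giving V_DS = V_DD − I_D R_D = 1.86 − 0.628 × 5.5 = -1.6 V.
But -1.6 V < V_ov = 0.709 V, so the device is actually in triode.
In triode I_D = k_n[V_ov V_DS − ½ V_DS²] and I_D = (V_DD − V_DS)/R_D. Equating: 6.88 V_DS² − 10.75 V_DS + 1.86 = 0, giving V_DS = 0.198 V (the root below V_ov).
I_D = (1.86 − 0.198) / 5.5 = 0.302 mA.

I_D = 0.302 mA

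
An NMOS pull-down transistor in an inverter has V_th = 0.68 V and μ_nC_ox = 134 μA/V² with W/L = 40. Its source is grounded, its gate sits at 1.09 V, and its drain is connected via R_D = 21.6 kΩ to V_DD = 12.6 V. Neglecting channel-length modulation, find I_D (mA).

I_D = 0.451 mA

V_GS = V_G = 1.09 V, so V_ov = 1.09 − 0.68 = 0.41 V.
k_n = μ_nC_ox · (W/L) = 5.36 mA/V².
Assume saturation: I_D = ½ k_n V_ov² = 0.5 × 5.36 × 0.41² = 0.451 mA, giving V_DS = V_DD − I_D R_D = 12.6 − 0.451 × 21.6 = 2.87 V.
V_DS = 2.87 V ≥ V_ov = 0.41 V, confirming saturation.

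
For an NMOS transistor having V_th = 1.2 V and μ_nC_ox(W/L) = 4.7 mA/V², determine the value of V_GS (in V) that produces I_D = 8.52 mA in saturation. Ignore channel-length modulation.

In saturation I_D = ½ k_n (V_GS − V_th)², so V_GS − V_th = √(2 I_D / k_n) = √(2 × 8.52 / 4.7) = 1.9 V.
V_GS = 1.2 + 1.9 = 3.1 V.

V_GS = 3.10 V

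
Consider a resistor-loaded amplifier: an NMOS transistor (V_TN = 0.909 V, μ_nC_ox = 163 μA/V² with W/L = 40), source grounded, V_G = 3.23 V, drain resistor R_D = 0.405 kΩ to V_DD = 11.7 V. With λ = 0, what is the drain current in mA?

V_GS = V_G = 3.23 V, so V_ov = 3.23 − 0.909 = 2.32 V.
k_n = μ_nC_ox · (W/L) = 6.52 mA/V².
Assume saturation: I_D = ½ k_n V_ov² = 0.5 × 6.52 × 2.32² = 17.6 mA, giving V_DS = V_DD − I_D R_D = 11.7 − 17.6 × 0.405 = 4.59 V.
V_DS = 4.59 V ≥ V_ov = 2.32 V, confirming saturation.

I_D = 17.6 mA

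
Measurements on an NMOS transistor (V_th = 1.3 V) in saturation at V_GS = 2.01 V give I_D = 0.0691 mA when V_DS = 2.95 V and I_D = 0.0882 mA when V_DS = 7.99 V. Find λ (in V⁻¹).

λ = 0.0654 V⁻¹

With V_GS fixed, I_D ∝ (1 + λ V_DS) in saturation, so I_D2/I_D1 = (1 + λ V_DS2)/(1 + λ V_DS1).
0.0882/0.0691 = 1.276 = (1 + 7.99 λ)/(1 + 2.95 λ).
Solving: λ (I_D1 V_DS2 − I_D2 V_DS1) = I_D2 − I_D1, so λ = (0.0882 − 0.0691) / (0.0691 × 7.99 − 0.0882 × 2.95) = 0.0191 / 0.292 = 0.0654 V⁻¹.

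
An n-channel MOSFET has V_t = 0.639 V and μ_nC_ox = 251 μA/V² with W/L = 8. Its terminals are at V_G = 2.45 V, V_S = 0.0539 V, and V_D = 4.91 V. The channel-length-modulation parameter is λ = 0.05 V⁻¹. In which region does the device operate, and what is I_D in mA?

V_GS = V_G − V_S = 2.45 − 0.0539 = 2.4 V; V_DS = V_D − V_S = 4.91 − 0.0539 = 4.86 V.
k_n = μ_nC_ox · (W/L) = 2.008 mA/V².
V_ov = V_GS − V_t = 2.4 − 0.639 = 1.76 V.
Since V_DS = 4.86 V ≥ V_ov = 1.76 V, the device is in saturation.
I_D = ½ k_n V_ov² (1 + λ V_DS) = 0.5 × 2.008 × 1.76² × (1 + 0.05 × 4.86) = 3.85 mA.

Saturation; I_D = 3.85 mA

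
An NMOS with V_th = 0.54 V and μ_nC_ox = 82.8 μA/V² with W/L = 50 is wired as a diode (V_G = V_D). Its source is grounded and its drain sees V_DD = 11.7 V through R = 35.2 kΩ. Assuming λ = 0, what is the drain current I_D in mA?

With gate tied to drain, V_GS = V_DS ≥ V_GS − V_th, so the device is in saturation.
k_n = μ_nC_ox · (W/L) = 4.14 mA/V².
KCL at the drain: ½ k_n (V_GS − V_th)² = (V_DD − V_GS)/R.
Let x = V_GS − 0.54. Then 72.9 x² + x − 11.16 = 0, giving x = 0.385 V (positive root), so V_GS = 0.925 V.
I_D = (V_DD − V_GS)/R = (11.7 − 0.925) / 35.2 = 0.306 mA.

I_D = 0.306 mA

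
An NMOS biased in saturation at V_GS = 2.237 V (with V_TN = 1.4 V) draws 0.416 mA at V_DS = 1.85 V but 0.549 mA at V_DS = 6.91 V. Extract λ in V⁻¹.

With V_GS fixed, I_D ∝ (1 + λ V_DS) in saturation, so I_D2/I_D1 = (1 + λ V_DS2)/(1 + λ V_DS1).
0.549/0.416 = 1.32 = (1 + 6.91 λ)/(1 + 1.85 λ).
Solving: λ (I_D1 V_DS2 − I_D2 V_DS1) = I_D2 − I_D1, so λ = (0.549 − 0.416) / (0.416 × 6.91 − 0.549 × 1.85) = 0.133 / 1.86 = 0.0715 V⁻¹.

λ = 0.0715 V⁻¹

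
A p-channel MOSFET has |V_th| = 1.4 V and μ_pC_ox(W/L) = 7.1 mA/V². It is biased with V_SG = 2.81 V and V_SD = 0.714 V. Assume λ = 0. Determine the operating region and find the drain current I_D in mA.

V_ov = V_SG − |V_th| = 2.81 − 1.4 = 1.41 V.
Since V_SD = 0.714 V < V_ov = 1.41 V, the device is in the triode region.
I_D = k_p [V_ov · V_SD − ½ V_SD²] = 7.1 × [1.41 × 0.714 − 0.5 × 0.714²] = 5.34 mA.

Triode; I_D = 5.34 mA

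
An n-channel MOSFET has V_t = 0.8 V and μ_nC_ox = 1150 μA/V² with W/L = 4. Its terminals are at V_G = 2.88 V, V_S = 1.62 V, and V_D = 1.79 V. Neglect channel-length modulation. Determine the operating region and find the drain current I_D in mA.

Triode; I_D = 0.293 mA

V_GS = V_G − V_S = 2.88 − 1.62 = 1.26 V; V_DS = V_D − V_S = 1.79 − 1.62 = 0.17 V.
k_n = μ_nC_ox · (W/L) = 4.6 mA/V².
V_ov = V_GS − V_t = 1.26 − 0.8 = 0.46 V.
Since V_DS = 0.17 V < V_ov = 0.46 V, the device is in the triode region.
I_D = k_n [V_ov · V_DS − ½ V_DS²] = 4.6 × [0.46 × 0.17 − 0.5 × 0.17²] = 0.293 mA.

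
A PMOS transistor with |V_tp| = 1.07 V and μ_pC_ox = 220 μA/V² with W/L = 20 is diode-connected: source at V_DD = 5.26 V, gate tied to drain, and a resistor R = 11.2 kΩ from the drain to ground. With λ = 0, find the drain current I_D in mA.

With gate tied to drain, V_SG = V_SD ≥ V_SG − |V_tp|, so the device is in saturation.
k_p = μ_pC_ox · (W/L) = 4.4 mA/V².
KCL at the drain: ½ k_p (V_SG − |V_tp|)² = (V_DD − V_SG)/R.
Let x = V_SG − 1.07. Then 24.6 x² + x − 4.19 = 0, giving x = 0.393 V (positive root), so V_SG = 1.46 V.
I_D = (V_DD − V_SG)/R = (5.26 − 1.46) / 11.2 = 0.339 mA.

I_D = 0.339 mA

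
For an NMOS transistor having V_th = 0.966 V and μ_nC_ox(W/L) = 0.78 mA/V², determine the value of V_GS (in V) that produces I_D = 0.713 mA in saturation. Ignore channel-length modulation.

V_GS = 2.32 V

In saturation I_D = ½ k_n (V_GS − V_th)², so V_GS − V_th = √(2 I_D / k_n) = √(2 × 0.713 / 0.78) = 1.35 V.
V_GS = 0.966 + 1.35 = 2.32 V.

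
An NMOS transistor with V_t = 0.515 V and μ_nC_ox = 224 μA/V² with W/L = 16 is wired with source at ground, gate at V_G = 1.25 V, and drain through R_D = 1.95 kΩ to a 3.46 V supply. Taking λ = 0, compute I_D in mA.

V_GS = V_G = 1.25 V, so V_ov = 1.25 − 0.515 = 0.735 V.
k_n = μ_nC_ox · (W/L) = 3.584 mA/V².
Assume saturation: I_D = ½ k_n V_ov² = 0.5 × 3.584 × 0.735² = 0.968 mA, giving V_DS = V_DD − I_D R_D = 3.46 − 0.968 × 1.95 = 1.57 V.
V_DS = 1.57 V ≥ V_ov = 0.735 V, confirming saturation.

I_D = 0.968 mA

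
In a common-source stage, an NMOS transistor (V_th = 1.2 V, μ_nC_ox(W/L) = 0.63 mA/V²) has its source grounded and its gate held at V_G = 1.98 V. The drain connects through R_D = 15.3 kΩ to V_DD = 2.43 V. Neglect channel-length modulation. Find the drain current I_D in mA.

I_D = 0.135 mA

V_GS = V_G = 1.98 V, so V_ov = 1.98 − 1.2 = 0.78 V.
Assume saturation: I_D = ½ k_n V_ov² = 0.5 × 0.63 × 0.78² = 0.192 mA, giving V_DS = V_DD − I_D R_D = 2.43 − 0.192 × 15.3 = -0.502 V.
But -0.502 V < V_ov = 0.78 V, so the device is actually in triode.
In triode I_D = k_n[V_ov V_DS − ½ V_DS²] and I_D = (V_DD − V_DS)/R_D. Equating: 4.82 V_DS² − 8.518 V_DS + 2.43 = 0, giving V_DS = 0.358 V (the root below V_ov).
I_D = (2.43 − 0.358) / 15.3 = 0.135 mA.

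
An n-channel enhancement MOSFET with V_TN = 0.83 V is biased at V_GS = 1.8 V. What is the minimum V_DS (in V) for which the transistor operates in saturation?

The boundary between triode and saturation is V_DS = V_GS − V_TN = V_ov.
V_ov = 1.8 − 0.83 = 0.97 V.

V_DS,sat = 0.970 V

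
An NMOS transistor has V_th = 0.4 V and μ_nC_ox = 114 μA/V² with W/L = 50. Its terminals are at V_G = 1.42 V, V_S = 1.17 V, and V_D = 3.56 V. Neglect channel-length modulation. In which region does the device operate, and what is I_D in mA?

V_GS = V_G − V_S = 1.42 − 1.17 = 0.25 V; V_DS = V_D − V_S = 3.56 − 1.17 = 2.39 V.
V_GS = 0.25 V < V_th = 0.4 V, so the transistor is in cutoff.

Cutoff; I_D = 0 mA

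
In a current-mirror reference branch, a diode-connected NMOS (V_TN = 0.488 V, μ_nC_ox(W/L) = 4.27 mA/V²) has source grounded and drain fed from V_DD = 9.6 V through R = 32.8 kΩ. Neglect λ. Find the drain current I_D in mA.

I_D = 0.267 mA

With gate tied to drain, V_GS = V_DS ≥ V_GS − V_TN, so the device is in saturation.
KCL at the drain: ½ k_n (V_GS − V_TN)² = (V_DD − V_GS)/R.
Let x = V_GS − 0.488. Then 70 x² + x − 9.112 = 0, giving x = 0.354 V (positive root), so V_GS = 0.842 V.
I_D = (V_DD − V_GS)/R = (9.6 − 0.842) / 32.8 = 0.267 mA.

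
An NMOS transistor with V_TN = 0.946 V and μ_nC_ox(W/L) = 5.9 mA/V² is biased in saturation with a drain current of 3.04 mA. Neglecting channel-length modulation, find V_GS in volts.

V_GS = 1.96 V

In saturation I_D = ½ k_n (V_GS − V_TN)², so V_GS − V_TN = √(2 I_D / k_n) = √(2 × 3.04 / 5.9) = 1.02 V.
V_GS = 0.946 + 1.02 = 1.96 V.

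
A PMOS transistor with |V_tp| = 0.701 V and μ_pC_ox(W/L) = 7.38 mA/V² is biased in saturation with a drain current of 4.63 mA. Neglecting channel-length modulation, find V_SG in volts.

In saturation I_D = ½ k_p (V_SG − |V_tp|)², so V_SG − |V_tp| = √(2 I_D / k_p) = √(2 × 4.63 / 7.38) = 1.12 V.
V_SG = 0.701 + 1.12 = 1.82 V.

V_SG = 1.82 V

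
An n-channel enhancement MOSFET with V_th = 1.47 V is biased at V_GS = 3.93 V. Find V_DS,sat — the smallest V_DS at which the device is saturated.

V_DS,sat = 2.46 V

The boundary between triode and saturation is V_DS = V_GS − V_th = V_ov.
V_ov = 3.93 − 1.47 = 2.46 V.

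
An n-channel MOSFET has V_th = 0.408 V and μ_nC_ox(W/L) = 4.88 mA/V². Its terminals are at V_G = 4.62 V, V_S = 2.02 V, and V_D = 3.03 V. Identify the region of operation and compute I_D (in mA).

Triode; I_D = 8.31 mA

V_GS = V_G − V_S = 4.62 − 2.02 = 2.6 V; V_DS = V_D − V_S = 3.03 − 2.02 = 1.01 V.
V_ov = V_GS − V_th = 2.6 − 0.408 = 2.19 V.
Since V_DS = 1.01 V < V_ov = 2.19 V, the device is in the triode region.
I_D = k_n [V_ov · V_DS − ½ V_DS²] = 4.88 × [2.19 × 1.01 − 0.5 × 1.01²] = 8.31 mA.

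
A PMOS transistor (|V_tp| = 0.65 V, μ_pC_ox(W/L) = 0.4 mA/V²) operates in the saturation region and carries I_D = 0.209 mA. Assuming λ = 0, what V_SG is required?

V_SG = 1.67 V

In saturation I_D = ½ k_p (V_SG − |V_tp|)², so V_SG − |V_tp| = √(2 I_D / k_p) = √(2 × 0.209 / 0.4) = 1.02 V.
V_SG = 0.65 + 1.02 = 1.67 V.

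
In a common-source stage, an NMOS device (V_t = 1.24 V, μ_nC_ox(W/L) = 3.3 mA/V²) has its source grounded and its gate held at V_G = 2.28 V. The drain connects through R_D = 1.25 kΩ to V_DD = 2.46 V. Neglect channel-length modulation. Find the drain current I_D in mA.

I_D = 1.48 mA

V_GS = V_G = 2.28 V, so V_ov = 2.28 − 1.24 = 1.04 V.
Assume saturation: I_D = ½ k_n V_ov² = 0.5 × 3.3 × 1.04² = 1.78 mA, giving V_DS = V_DD − I_D R_D = 2.46 − 1.78 × 1.25 = 0.229 V.
But 0.229 V < V_ov = 1.04 V, so the device is actually in triode.
In triode I_D = k_n[V_ov V_DS − ½ V_DS²] and I_D = (V_DD − V_DS)/R_D. Equating: 2.06 V_DS² − 5.29 V_DS + 2.46 = 0, giving V_DS = 0.61 V (the root below V_ov).
I_D = (2.46 − 0.61) / 1.25 = 1.48 mA.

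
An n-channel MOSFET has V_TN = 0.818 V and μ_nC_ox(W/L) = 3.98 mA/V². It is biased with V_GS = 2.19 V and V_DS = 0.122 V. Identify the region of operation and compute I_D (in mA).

V_ov = V_GS − V_TN = 2.19 − 0.818 = 1.37 V.
Since V_DS = 0.122 V < V_ov = 1.37 V, the device is in the triode region.
I_D = k_n [V_ov · V_DS − ½ V_DS²] = 3.98 × [1.37 × 0.122 − 0.5 × 0.122²] = 0.637 mA.

Triode; I_D = 0.637 mA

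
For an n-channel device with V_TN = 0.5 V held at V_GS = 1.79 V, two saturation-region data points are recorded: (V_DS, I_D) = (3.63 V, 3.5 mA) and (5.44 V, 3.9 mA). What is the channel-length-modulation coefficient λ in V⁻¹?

With V_GS fixed, I_D ∝ (1 + λ V_DS) in saturation, so I_D2/I_D1 = (1 + λ V_DS2)/(1 + λ V_DS1).
3.9/3.5 = 1.114 = (1 + 5.44 λ)/(1 + 3.63 λ).
Solving: λ (I_D1 V_DS2 − I_D2 V_DS1) = I_D2 − I_D1, so λ = (3.9 − 3.5) / (3.5 × 5.44 − 3.9 × 3.63) = 0.4 / 4.88 = 0.0819 V⁻¹.

λ = 0.0819 V⁻¹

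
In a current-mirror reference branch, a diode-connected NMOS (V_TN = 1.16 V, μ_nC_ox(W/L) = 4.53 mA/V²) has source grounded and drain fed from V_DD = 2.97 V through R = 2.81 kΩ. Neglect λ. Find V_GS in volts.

V_GS = 1.62 V

With gate tied to drain, V_GS = V_DS ≥ V_GS − V_TN, so the device is in saturation.
KCL at the drain: ½ k_n (V_GS − V_TN)² = (V_DD − V_GS)/R.
Let x = V_GS − 1.16. Then 6.36 x² + x − 1.81 = 0, giving x = 0.46 V (positive root), so V_GS = 1.62 V.
I_D = (V_DD − V_GS)/R = (2.97 − 1.62) / 2.81 = 0.48 mA.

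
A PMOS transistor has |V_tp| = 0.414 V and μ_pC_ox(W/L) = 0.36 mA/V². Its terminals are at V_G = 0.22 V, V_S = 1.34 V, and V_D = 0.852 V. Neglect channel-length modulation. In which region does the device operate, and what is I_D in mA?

Triode; I_D = 0.0812 mA

V_SG = V_S − V_G = 1.34 − 0.22 = 1.12 V; V_SD = V_S − V_D = 1.34 − 0.852 = 0.488 V.
V_ov = V_SG − |V_tp| = 1.12 − 0.414 = 0.706 V.
Since V_SD = 0.488 V < V_ov = 0.706 V, the device is in the triode region.
I_D = k_p [V_ov · V_SD − ½ V_SD²] = 0.36 × [0.706 × 0.488 − 0.5 × 0.488²] = 0.0812 mA.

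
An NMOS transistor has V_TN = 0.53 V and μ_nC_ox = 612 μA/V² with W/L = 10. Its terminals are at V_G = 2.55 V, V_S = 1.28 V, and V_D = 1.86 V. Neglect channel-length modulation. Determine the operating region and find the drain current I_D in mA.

V_GS = V_G − V_S = 2.55 − 1.28 = 1.27 V; V_DS = V_D − V_S = 1.86 − 1.28 = 0.58 V.
k_n = μ_nC_ox · (W/L) = 6.12 mA/V².
V_ov = V_GS − V_TN = 1.27 − 0.53 = 0.74 V.
Since V_DS = 0.58 V < V_ov = 0.74 V, the device is in the triode region.
I_D = k_n [V_ov · V_DS − ½ V_DS²] = 6.12 × [0.74 × 0.58 − 0.5 × 0.58²] = 1.6 mA.

Triode; I_D = 1.60 mA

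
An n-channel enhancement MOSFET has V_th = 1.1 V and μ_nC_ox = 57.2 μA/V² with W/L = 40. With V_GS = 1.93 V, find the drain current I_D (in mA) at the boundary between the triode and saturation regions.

I_D = 0.788 mA

At the boundary V_DS = V_ov = V_GS − V_th = 1.93 − 1.1 = 0.83 V.
k_n = μ_nC_ox · (W/L) = 2.288 mA/V².
I_D = ½ k_n V_ov² = 0.5 × 2.288 × 0.83² = 0.788 mA.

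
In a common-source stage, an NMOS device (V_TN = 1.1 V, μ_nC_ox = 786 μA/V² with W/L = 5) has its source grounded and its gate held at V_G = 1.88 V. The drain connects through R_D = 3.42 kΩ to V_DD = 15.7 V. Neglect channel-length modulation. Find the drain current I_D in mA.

V_GS = V_G = 1.88 V, so V_ov = 1.88 − 1.1 = 0.78 V.
k_n = μ_nC_ox · (W/L) = 3.93 mA/V².
Assume saturation: I_D = ½ k_n V_ov² = 0.5 × 3.93 × 0.78² = 1.2 mA, giving V_DS = V_DD − I_D R_D = 15.7 − 1.2 × 3.42 = 11.6 V.
V_DS = 11.6 V ≥ V_ov = 0.78 V, confirming saturation.

I_D = 1.20 mA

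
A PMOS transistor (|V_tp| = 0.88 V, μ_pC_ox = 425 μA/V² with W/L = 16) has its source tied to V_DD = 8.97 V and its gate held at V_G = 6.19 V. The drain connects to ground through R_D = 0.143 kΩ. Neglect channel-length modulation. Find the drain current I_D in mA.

I_D = 12.3 mA

V_SG = V_DD − V_G = 8.97 − 6.19 = 2.78 V, so V_ov = 2.78 − 0.88 = 1.9 V.
k_p = μ_pC_ox · (W/L) = 6.8 mA/V².
Assume saturation: I_D = ½ k_p V_ov² = 0.5 × 6.8 × 1.9² = 12.3 mA, giving V_SD = V_DD − I_D R_D = 8.97 − 12.3 × 0.143 = 7.21 V.
V_SD = 7.21 V ≥ V_ov = 1.9 V, confirming saturation.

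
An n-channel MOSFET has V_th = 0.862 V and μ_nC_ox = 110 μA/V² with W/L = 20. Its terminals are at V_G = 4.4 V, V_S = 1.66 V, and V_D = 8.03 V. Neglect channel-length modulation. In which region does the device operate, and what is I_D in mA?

V_GS = V_G − V_S = 4.4 − 1.66 = 2.74 V; V_DS = V_D − V_S = 8.03 − 1.66 = 6.37 V.
k_n = μ_nC_ox · (W/L) = 2.2 mA/V².
V_ov = V_GS − V_th = 2.74 − 0.862 = 1.88 V.
Since V_DS = 6.37 V ≥ V_ov = 1.88 V, the device is in saturation.
I_D = ½ k_n V_ov² = 0.5 × 2.2 × 1.88² = 3.88 mA.

Saturation; I_D = 3.88 mA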